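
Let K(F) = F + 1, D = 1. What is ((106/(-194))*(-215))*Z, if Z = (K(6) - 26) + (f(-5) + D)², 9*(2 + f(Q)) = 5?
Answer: -17354585/7857 ≈ -2208.8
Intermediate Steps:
f(Q) = -13/9 (f(Q) = -2 + (⅑)*5 = -2 + 5/9 = -13/9)
K(F) = 1 + F
Z = -1523/81 (Z = ((1 + 6) - 26) + (-13/9 + 1)² = (7 - 26) + (-4/9)² = -19 + 16/81 = -1523/81 ≈ -18.802)
((106/(-194))*(-215))*Z = ((106/(-194))*(-215))*(-1523/81) = ((106*(-1/194))*(-215))*(-1523/81) = -53/97*(-215)*(-1523/81) = (11395/97)*(-1523/81) = -17354585/7857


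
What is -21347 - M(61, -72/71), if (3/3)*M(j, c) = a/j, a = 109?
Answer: -1302276/61 ≈ -21349.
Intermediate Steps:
M(j, c) = 109/j
-21347 - M(61, -72/71) = -21347 - 109/61 = -1302276/61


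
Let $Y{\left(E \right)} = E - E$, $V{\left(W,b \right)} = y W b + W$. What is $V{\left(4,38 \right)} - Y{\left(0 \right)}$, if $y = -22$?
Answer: $-3340$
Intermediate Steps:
$V{\left(W,b \right)} = W - 22 W b$ ($V{\left(W,b \right)} = - 22 W b + W = W - 22 W b$)
$Y{\left(E \right)} = 0$
$V{\left(4,38 \right)} - Y{\left(0 \right)} = 4 \left(1 - 836\right) - 0 = 4 \left(1 - 836\right) + 0 = 4 \left(-835\right) + 0 = -3340 + 0 = -3340$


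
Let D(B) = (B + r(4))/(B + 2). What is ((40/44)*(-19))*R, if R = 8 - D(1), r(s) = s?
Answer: -3610/33 ≈ -109.39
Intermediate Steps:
D(B) = (4 + B)/(2 + B) (D(B) = (B + 4)/(B + 2) = (4 + B)/(2 + B))
R = 19/3 (R = 8 - (4 + 1)/(2 + 1) = 8 - 5/3 = 19/3 ≈ 6.3333)
((40/44)*(-19))*R = ((40/44)*(-19))*(19/3) = ((40*(1/44))*(-19))*(19/3) = ((10/11)*(-19))*(19/3) = -190/11*19/3 = -3610/33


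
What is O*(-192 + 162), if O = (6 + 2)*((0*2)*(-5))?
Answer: 0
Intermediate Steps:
O = 0 (O = 8*(0*(-5)) = 8*0 = 0)
O*(-192 + 162) = 0*(-192 + 162) = 0*(-30) = 0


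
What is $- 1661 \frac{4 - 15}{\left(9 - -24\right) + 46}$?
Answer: $\frac{18271}{79} \approx 231.28$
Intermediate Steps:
$- 1661 \frac{4 - 15}{\left(9 - -24\right) + 46} = - 1661 \left(- \frac{11}{\left(9 + 24\right) + 46}\right) = - 1661 \left(- \frac{11}{33 + 46}\right) = - 1661 \left(- \frac{11}{79}\right) = - 1661 \left(\left(-11\right) \frac{1}{79}\right) = \left(-1661\right) \left(- \frac{11}{79}\right) = \frac{18271}{79}$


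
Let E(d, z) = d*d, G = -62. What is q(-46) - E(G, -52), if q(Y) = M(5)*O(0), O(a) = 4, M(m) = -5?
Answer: -3864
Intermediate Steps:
E(d, z) = d**2
q(Y) = -20 (q(Y) = -5*4 = -20)
q(-46) - E(G, -52) = -20 - 1*(-62)**2 = -20 - 1*3844 = -20 - 3844 = -3864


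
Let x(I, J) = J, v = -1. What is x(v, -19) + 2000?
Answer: 1981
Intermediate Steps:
x(v, -19) + 2000 = -19 + 2000 = 1981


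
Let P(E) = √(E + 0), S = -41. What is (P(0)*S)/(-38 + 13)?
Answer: 0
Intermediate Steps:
P(E) = √E
(P(0)*S)/(-38 + 13) = (√0*(-41))/(-38 + 13) = (0*(-41))/(-25) = 0*(-1/25) = 0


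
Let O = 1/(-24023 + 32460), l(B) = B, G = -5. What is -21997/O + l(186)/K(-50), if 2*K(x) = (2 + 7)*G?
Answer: -2783830459/15 ≈ -1.8559e+8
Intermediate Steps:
O = 1/8437 ≈ 0.00011853
K(x) = -45/2 (K(x) = ((2 + 7)*(-5))/2 = (9*(-5))/2 = (½)*(-45) = -45/2)
-21997/O + l(186)/K(-50) = -21997/1/8437 + 186/(-45/2) = -21997*8437 + 186*(-2/45) = -185588689 - 124/15 = -2783830459/15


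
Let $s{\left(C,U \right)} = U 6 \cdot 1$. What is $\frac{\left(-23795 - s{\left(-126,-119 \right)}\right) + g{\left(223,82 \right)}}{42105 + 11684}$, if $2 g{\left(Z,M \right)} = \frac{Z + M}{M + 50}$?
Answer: $- \frac{6093079}{14200296} \approx -0.42908$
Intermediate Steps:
$g{\left(Z,M \right)} = \frac{M + Z}{2 \left(50 + M\right)}$ ($g{\left(Z,M \right)} = \frac{\left(Z + M\right) \frac{1}{M + 50}}{2} = \frac{\left(M + Z\right) \frac{1}{50 + M}}{2} = \frac{\frac{1}{50 + M} \left(M + Z\right)}{2} = \frac{M + Z}{2 \left(50 + M\right)}$)
$s{\left(C,U \right)} = 6 U$ ($s{\left(C,U \right)} = 6 U 1 = 6 U$)
$\frac{\left(-23795 - s{\left(-126,-119 \right)}\right) + g{\left(223,82 \right)}}{42105 + 11684} = \frac{\left(-23795 - 6 \left(-119\right)\right) + \frac{82 + 223}{2 \left(50 + 82\right)}}{42105 + 11684} = \frac{\left(-23795 - -714\right) + \frac{1}{2} \cdot \frac{1}{132} \cdot 305}{53789} = \left(\left(-23795 + 714\right) + \frac{1}{2} \cdot \frac{1}{132} \cdot 305\right) \frac{1}{53789} = \left(-23081 + \frac{305}{264}\right) \frac{1}{53789} = \left(- \frac{6093079}{264}\right) \frac{1}{53789} = - \frac{6093079}{14200296}$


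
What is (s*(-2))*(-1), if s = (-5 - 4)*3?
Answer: -54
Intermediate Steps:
s = -27 (s = -9*3 = -27)
(s*(-2))*(-1) = -27*(-2)*(-1) = 54*(-1) = -54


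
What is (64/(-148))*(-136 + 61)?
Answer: 1200/37 ≈ 32.432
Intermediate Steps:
(64/(-148))*(-136 + 61) = (64*(-1/148))*(-75) = -16/37*(-75) = 1200/37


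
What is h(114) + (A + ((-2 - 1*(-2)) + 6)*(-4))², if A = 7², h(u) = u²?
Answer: 13621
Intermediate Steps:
A = 49
h(114) + (A + ((-2 - 1*(-2)) + 6)*(-4))² = 114² + (49 + ((-2 - 1*(-2)) + 6)*(-4))² = 12996 + (49 + ((-2 + 2) + 6)*(-4))² = 12996 + (49 + (0 + 6)*(-4))² = 12996 + (49 + 6*(-4))² = 12996 + (49 - 24)² = 12996 + 25² = 12996 + 625 = 13621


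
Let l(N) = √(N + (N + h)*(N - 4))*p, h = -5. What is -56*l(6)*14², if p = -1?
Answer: 21952*√2 ≈ 31045.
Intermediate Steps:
l(N) = -√(N + (-5 + N)*(-4 + N)) (l(N) = √(N + (N - 5)*(N - 4))*(-1) = √(N + (-5 + N)*(-4 + N))*(-1) = -√(N + (-5 + N)*(-4 + N)))
-56*l(6)*14² = -56*(-√(20 + 6² - 8*6))*14² = -56*(-√(20 + 36 - 48))*196 = -56*(-√8)*196 = -56*(-2*√2)*196 = -(-21952)*√2 = 21952*√2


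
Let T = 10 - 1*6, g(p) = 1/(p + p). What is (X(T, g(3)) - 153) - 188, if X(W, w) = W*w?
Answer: -1021/3 ≈ -340.33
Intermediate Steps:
g(p) = 1/(2*p)
T = 4 (T = 10 - 6 = 4)
(X(T, g(3)) - 153) - 188 = (4*((1/2)/3) - 153) - 188 = (4*((1/2)*(1/3)) - 153) - 188 = (4*(1/6) - 153) - 188 = (2/3 - 153) - 188 = -457/3 - 188 = -1021/3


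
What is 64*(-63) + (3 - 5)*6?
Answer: -4044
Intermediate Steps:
64*(-63) + (3 - 5)*6 = -4032 - 2*6 = -4032 - 12 = -4044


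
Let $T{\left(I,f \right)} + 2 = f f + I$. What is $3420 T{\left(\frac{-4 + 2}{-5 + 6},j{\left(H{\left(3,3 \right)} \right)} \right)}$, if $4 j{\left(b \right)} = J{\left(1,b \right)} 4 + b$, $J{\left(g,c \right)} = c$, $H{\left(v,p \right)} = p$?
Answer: $\frac{137655}{4} \approx 34414.0$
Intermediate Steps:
$j{\left(b \right)} = \frac{5 b}{4}$ ($j{\left(b \right)} = \frac{b 4 + b}{4} = \frac{4 b + b}{4} = \frac{5 b}{4}$)
$T{\left(I,f \right)} = -2 + I + f^{2}$ ($T{\left(I,f \right)} = -2 + \left(f f + I\right) = -2 + \left(f^{2} + I\right) = -2 + \left(I + f^{2}\right) = -2 + I + f^{2}$)
$3420 T{\left(\frac{-4 + 2}{-5 + 6},j{\left(H{\left(3,3 \right)} \right)} \right)} = 3420 \left(-2 + \frac{-4 + 2}{-5 + 6} + \left(\frac{5}{4} \cdot 3\right)^{2}\right) = 3420 \left(-2 - \frac{2}{1} + \left(\frac{15}{4}\right)^{2}\right) = 3420 \left(-2 - 2 + \frac{225}{16}\right) = 3420 \cdot \frac{161}{16} = \frac{137655}{4}$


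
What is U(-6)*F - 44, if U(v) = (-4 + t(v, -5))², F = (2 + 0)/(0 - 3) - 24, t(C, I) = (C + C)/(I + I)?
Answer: -17804/75 ≈ -237.39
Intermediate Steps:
t(C, I) = C/I (t(C, I) = (2*C)/((2*I)) = (2*C)*(1/(2*I)) = C/I)
F = -74/3 (F = 2/(-3) - 24 = 2*(-⅓) - 24 = -⅔ - 24 = -74/3 ≈ -24.667)
U(v) = (-4 - v/5)² (U(v) = (-4 + v/(-5))² = (-4 + v*(-⅕))² = (-4 - v/5)²)
U(-6)*F - 44 = ((20 - 6)²/25)*(-74/3) - 44 = ((1/25)*14²)*(-74/3) - 44 = ((1/25)*196)*(-74/3) - 44 = (196/25)*(-74/3) - 44 = -14504/75 - 44 = -17804/75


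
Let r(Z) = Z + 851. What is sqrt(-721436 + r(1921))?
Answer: 2*I*sqrt(179666) ≈ 847.74*I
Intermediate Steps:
r(Z) = 851 + Z
sqrt(-721436 + r(1921)) = sqrt(-721436 + (851 + 1921)) = sqrt(-721436 + 2772) = sqrt(-718664) = 2*I*sqrt(179666)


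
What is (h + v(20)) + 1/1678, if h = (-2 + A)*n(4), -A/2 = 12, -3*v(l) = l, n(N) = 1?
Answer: -164441/5034 ≈ -32.666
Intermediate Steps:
v(l) = -l/3
A = -24 (A = -2*12 = -24)
h = -26 (h = (-2 - 24)*1 = -26*1 = -26)
(h + v(20)) + 1/1678 = (-26 - ⅓*20) + 1/1678 = (-26 - 20/3) + 1/1678 = -98/3 + 1/1678 = -164441/5034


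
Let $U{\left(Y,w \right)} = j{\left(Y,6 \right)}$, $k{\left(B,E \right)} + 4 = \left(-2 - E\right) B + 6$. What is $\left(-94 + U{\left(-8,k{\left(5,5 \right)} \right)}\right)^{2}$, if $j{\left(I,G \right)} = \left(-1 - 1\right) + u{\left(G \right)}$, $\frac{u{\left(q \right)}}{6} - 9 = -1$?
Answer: $2304$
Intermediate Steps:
$u{\left(q \right)} = 48$ ($u{\left(q \right)} = 54 + 6 \left(-1\right) = 54 - 6 = 48$)
$k{\left(B,E \right)} = 2 + B \left(-2 - E\right)$ ($k{\left(B,E \right)} = -4 + \left(\left(-2 - E\right) B + 6\right) = -4 + \left(B \left(-2 - E\right) + 6\right) = -4 + \left(6 + B \left(-2 - E\right)\right) = 2 + B \left(-2 - E\right)$)
$j{\left(I,G \right)} = 46$ ($j{\left(I,G \right)} = \left(-1 - 1\right) + 48 = -2 + 48 = 46$)
$U{\left(Y,w \right)} = 46$
$\left(-94 + U{\left(-8,k{\left(5,5 \right)} \right)}\right)^{2} = \left(-94 + 46\right)^{2} = \left(-48\right)^{2} = 2304$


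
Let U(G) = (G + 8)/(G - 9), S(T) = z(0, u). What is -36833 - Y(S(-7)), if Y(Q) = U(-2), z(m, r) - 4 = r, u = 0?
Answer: -405157/11 ≈ -36832.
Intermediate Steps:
z(m, r) = 4 + r
S(T) = 4 (S(T) = 4 + 0 = 4)
U(G) = (8 + G)/(-9 + G)
Y(Q) = -6/11 (Y(Q) = (8 - 2)/(-9 - 2) = 6/(-11) = -1/11*6 = -6/11)
-36833 - Y(S(-7)) = -36833 - 1*(-6/11) = -36833 + 6/11 = -405157/11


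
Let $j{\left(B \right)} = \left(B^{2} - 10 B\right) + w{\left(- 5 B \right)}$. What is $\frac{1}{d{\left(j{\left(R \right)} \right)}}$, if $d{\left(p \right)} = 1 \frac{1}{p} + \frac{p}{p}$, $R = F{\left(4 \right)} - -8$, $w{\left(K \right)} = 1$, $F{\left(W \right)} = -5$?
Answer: $\frac{20}{19} \approx 1.0526$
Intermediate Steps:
$R = 3$ ($R = -5 - -8 = -5 + 8 = 3$)
$j{\left(B \right)} = 1 + B^{2} - 10 B$ ($j{\left(B \right)} = \left(B^{2} - 10 B\right) + 1 = 1 + B^{2} - 10 B$)
$d{\left(p \right)} = 1 + \frac{1}{p}$ ($d{\left(p \right)} = \frac{1}{p} + 1 = 1 + \frac{1}{p}$)
$\frac{1}{d{\left(j{\left(R \right)} \right)}} = \frac{1}{\frac{1}{1 + 3^{2} - 30} \left(1 + \left(1 + 3^{2} - 30\right)\right)} = \frac{1}{\frac{1}{1 + 9 - 30} \left(1 + \left(1 + 9 - 30\right)\right)} = \frac{1}{\frac{1}{-20} \left(1 - 20\right)} = \frac{1}{\left(- \frac{1}{20}\right) \left(-19\right)} = \frac{1}{\frac{19}{20}} = \frac{20}{19}$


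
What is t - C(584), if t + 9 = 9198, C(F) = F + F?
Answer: 8021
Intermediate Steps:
C(F) = 2*F
t = 9189 (t = -9 + 9198 = 9189)
t - C(584) = 9189 - 2*584 = 9189 - 1*1168 = 9189 - 1168 = 8021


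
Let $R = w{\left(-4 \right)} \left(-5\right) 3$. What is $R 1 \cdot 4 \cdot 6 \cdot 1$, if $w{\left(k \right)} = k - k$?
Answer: $0$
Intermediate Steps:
$w{\left(k \right)} = 0$
$R = 0$ ($R = 0 \left(-5\right) 3 = 0 \cdot 3 = 0$)
$R 1 \cdot 4 \cdot 6 \cdot 1 = 0 \cdot 1 \cdot 4 \cdot 6 \cdot 1 = 0 \cdot 1 \cdot 24 \cdot 1 = 0 \cdot 1 \cdot 24 = 0 \cdot 24 = 0$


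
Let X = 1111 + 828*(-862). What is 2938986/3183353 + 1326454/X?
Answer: -2128176422012/2268536931625 ≈ -0.93813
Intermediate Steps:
X = -712625 (X = 1111 - 713736 = -712625)
2938986/3183353 + 1326454/X = 2938986/3183353 + 1326454/(-712625) = 2938986*(1/3183353) + 1326454*(-1/712625) = 2938986/3183353 - 1326454/712625 = -2128176422012/2268536931625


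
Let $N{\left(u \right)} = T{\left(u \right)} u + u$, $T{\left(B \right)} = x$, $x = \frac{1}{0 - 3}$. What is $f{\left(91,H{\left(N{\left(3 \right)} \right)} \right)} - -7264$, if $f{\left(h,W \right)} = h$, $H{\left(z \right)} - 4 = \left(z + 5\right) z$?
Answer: $7355$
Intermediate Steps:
$x = - \frac{1}{3}$ ($x = \frac{1}{-3} = - \frac{1}{3} \approx -0.33333$)
$T{\left(B \right)} = - \frac{1}{3}$
$N{\left(u \right)} = \frac{2 u}{3}$ ($N{\left(u \right)} = - \frac{u}{3} + u = \frac{2 u}{3}$)
$H{\left(z \right)} = 4 + z \left(5 + z\right)$ ($H{\left(z \right)} = 4 + \left(z + 5\right) z = 4 + \left(5 + z\right) z = 4 + z \left(5 + z\right)$)
$f{\left(91,H{\left(N{\left(3 \right)} \right)} \right)} - -7264 = 91 - -7264 = 91 + 7264 = 7355$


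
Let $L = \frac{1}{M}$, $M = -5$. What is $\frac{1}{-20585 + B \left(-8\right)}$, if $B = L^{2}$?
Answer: $- \frac{25}{514633} \approx -4.8578 \cdot 10^{-5}$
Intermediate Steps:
$L = - \frac{1}{5}$ ($L = \frac{1}{-5} = - \frac{1}{5} \approx -0.2$)
$B = \frac{1}{25}$ ($B = \left(- \frac{1}{5}\right)^{2} = \frac{1}{25} \approx 0.04$)
$\frac{1}{-20585 + B \left(-8\right)} = \frac{1}{-20585 + \frac{1}{25} \left(-8\right)} = \frac{1}{-20585 - \frac{8}{25}} = \frac{1}{- \frac{514633}{25}} = - \frac{25}{514633}$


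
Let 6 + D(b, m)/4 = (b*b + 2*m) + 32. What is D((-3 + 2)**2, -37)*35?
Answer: -6580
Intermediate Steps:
D(b, m) = 104 + 4*b**2 + 8*m (D(b, m) = -24 + 4*((b*b + 2*m) + 32) = -24 + 4*((b**2 + 2*m) + 32) = -24 + 4*(32 + b**2 + 2*m) = -24 + (128 + 4*b**2 + 8*m) = 104 + 4*b**2 + 8*m)
D((-3 + 2)**2, -37)*35 = (104 + 4*((-3 + 2)**2)**2 + 8*(-37))*35 = (104 + 4*((-1)**2)**2 - 296)*35 = (104 + 4*1**2 - 296)*35 = (104 + 4*1 - 296)*35 = (104 + 4 - 296)*35 = -188*35 = -6580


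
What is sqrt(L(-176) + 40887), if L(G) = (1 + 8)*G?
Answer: 3*sqrt(4367) ≈ 198.25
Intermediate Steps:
L(G) = 9*G
sqrt(L(-176) + 40887) = sqrt(9*(-176) + 40887) = sqrt(-1584 + 40887) = sqrt(39303) = 3*sqrt(4367)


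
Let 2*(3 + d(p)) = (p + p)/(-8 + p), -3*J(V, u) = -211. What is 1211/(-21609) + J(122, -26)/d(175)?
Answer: -36315271/1006362 ≈ -36.086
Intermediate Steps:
J(V, u) = 211/3 (J(V, u) = -⅓*(-211) = 211/3)
d(p) = -3 + p/(-8 + p) (d(p) = -3 + ((p + p)/(-8 + p))/2 = -3 + ((2*p)/(-8 + p))/2 = -3 + (2*p/(-8 + p))/2 = -3 + p/(-8 + p))
1211/(-21609) + J(122, -26)/d(175) = 1211/(-21609) + 211/(3*((2*(12 - 1*175)/(-8 + 175)))) = 1211*(-1/21609) + 211/(3*((2*(12 - 175)/167))) = -173/3087 + 211/(3*((2*(1/167)*(-163)))) = -173/3087 + 211/(3*(-326/167)) = -173/3087 + (211/3)*(-167/326) = -173/3087 - 35237/978 = -36315271/1006362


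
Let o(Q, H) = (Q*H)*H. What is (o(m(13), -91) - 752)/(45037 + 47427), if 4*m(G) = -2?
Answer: -9785/184928 ≈ -0.052912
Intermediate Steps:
m(G) = -1/2 (m(G) = (1/4)*(-2) = -1/2)
o(Q, H) = Q*H**2 (o(Q, H) = (H*Q)*H = Q*H**2)
(o(m(13), -91) - 752)/(45037 + 47427) = (-1/2*(-91)**2 - 752)/(45037 + 47427) = (-1/2*8281 - 752)/92464 = (-8281/2 - 752)*(1/92464) = -9785/2*1/92464 = -9785/184928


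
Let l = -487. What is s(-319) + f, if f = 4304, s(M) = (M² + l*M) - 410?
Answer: 261008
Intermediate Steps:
s(M) = -410 + M² - 487*M (s(M) = (M² - 487*M) - 410 = -410 + M² - 487*M)
s(-319) + f = (-410 + (-319)² - 487*(-319)) + 4304 = (-410 + 101761 + 155353) + 4304 = 256704 + 4304 = 261008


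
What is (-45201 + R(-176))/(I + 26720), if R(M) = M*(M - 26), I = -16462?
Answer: -9649/10258 ≈ -0.94063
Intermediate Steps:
R(M) = M*(-26 + M)
(-45201 + R(-176))/(I + 26720) = (-45201 - 176*(-26 - 176))/(-16462 + 26720) = (-45201 - 176*(-202))/10258 = (-45201 + 35552)*(1/10258) = -9649*1/10258 = -9649/10258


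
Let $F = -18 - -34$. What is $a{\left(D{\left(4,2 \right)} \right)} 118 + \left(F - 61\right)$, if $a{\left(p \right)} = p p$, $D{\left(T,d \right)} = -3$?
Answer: $1017$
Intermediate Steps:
$F = 16$ ($F = -18 + 34 = 16$)
$a{\left(p \right)} = p^{2}$
$a{\left(D{\left(4,2 \right)} \right)} 118 + \left(F - 61\right) = \left(-3\right)^{2} \cdot 118 + \left(16 - 61\right) = 9 \cdot 118 - 45 = 1062 - 45 = 1017$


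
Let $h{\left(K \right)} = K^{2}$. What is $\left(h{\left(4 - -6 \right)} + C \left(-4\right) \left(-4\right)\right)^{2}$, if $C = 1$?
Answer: $13456$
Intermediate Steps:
$\left(h{\left(4 - -6 \right)} + C \left(-4\right) \left(-4\right)\right)^{2} = \left(\left(4 - -6\right)^{2} + 1 \left(-4\right) \left(-4\right)\right)^{2} = \left(\left(4 + 6\right)^{2} - -16\right)^{2} = \left(10^{2} + 16\right)^{2} = \left(100 + 16\right)^{2} = 116^{2} = 13456$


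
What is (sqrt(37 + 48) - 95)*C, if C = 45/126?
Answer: -475/14 + 5*sqrt(85)/14 ≈ -30.636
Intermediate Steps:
C = 5/14 (C = 45*(1/126) = 5/14 ≈ 0.35714)
(sqrt(37 + 48) - 95)*C = (sqrt(37 + 48) - 95)*(5/14) = (sqrt(85) - 95)*(5/14) = (-95 + sqrt(85))*(5/14) = -475/14 + 5*sqrt(85)/14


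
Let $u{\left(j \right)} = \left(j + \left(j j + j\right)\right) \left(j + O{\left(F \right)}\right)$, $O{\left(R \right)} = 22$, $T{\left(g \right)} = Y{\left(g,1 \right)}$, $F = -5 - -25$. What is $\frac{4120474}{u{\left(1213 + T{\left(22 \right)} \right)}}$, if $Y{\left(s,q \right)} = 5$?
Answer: $\frac{2060237}{921295200} \approx 0.0022362$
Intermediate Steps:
$F = 20$ ($F = -5 + 25 = 20$)
$T{\left(g \right)} = 5$
$u{\left(j \right)} = \left(22 + j\right) \left(j^{2} + 2 j\right)$ ($u{\left(j \right)} = \left(j + \left(j j + j\right)\right) \left(j + 22\right) = \left(j + \left(j^{2} + j\right)\right) \left(22 + j\right) = \left(j + \left(j + j^{2}\right)\right) \left(22 + j\right) = \left(j^{2} + 2 j\right) \left(22 + j\right) = \left(22 + j\right) \left(j^{2} + 2 j\right)$)
$\frac{4120474}{u{\left(1213 + T{\left(22 \right)} \right)}} = \frac{4120474}{\left(1213 + 5\right) \left(44 + \left(1213 + 5\right)^{2} + 24 \left(1213 + 5\right)\right)} = \frac{4120474}{1218 \left(44 + 1218^{2} + 24 \cdot 1218\right)} = \frac{4120474}{1218 \left(44 + 1483524 + 29232\right)} = \frac{4120474}{1218 \cdot 1512800} = \frac{4120474}{1842590400} = 4120474 \cdot \frac{1}{1842590400} = \frac{2060237}{921295200}$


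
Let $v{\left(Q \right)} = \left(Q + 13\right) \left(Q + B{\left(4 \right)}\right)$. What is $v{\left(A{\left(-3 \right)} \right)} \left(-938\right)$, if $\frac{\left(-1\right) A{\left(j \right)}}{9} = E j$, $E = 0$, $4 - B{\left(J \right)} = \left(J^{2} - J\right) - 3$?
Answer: $60970$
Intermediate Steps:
$B{\left(J \right)} = 7 + J - J^{2}$ ($B{\left(J \right)} = 4 - \left(\left(J^{2} - J\right) - 3\right) = 4 - \left(-3 + J^{2} - J\right) = 4 + \left(3 + J - J^{2}\right) = 7 + J - J^{2}$)
$A{\left(j \right)} = 0$ ($A{\left(j \right)} = - 9 \cdot 0 j = \left(-9\right) 0 = 0$)
$v{\left(Q \right)} = \left(-5 + Q\right) \left(13 + Q\right)$ ($v{\left(Q \right)} = \left(Q + 13\right) \left(Q + \left(7 + 4 - 4^{2}\right)\right) = \left(13 + Q\right) \left(Q + \left(7 + 4 - 16\right)\right) = \left(13 + Q\right) \left(Q - 5\right) = \left(13 + Q\right) \left(-5 + Q\right) = \left(-5 + Q\right) \left(13 + Q\right)$)
$v{\left(A{\left(-3 \right)} \right)} \left(-938\right) = \left(-65 + 0^{2} + 8 \cdot 0\right) \left(-938\right) = \left(-65 + 0 + 0\right) \left(-938\right) = \left(-65\right) \left(-938\right) = 60970$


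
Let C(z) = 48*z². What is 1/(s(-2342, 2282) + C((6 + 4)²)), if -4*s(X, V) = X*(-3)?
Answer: 2/956487 ≈ 2.0910e-6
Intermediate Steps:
s(X, V) = 3*X/4 (s(X, V) = -X*(-3)/4 = -(-3)*X/4 = 3*X/4)
1/(s(-2342, 2282) + C((6 + 4)²)) = 1/((¾)*(-2342) + 48*((6 + 4)²)²) = 1/(-3513/2 + 48*(10²)²) = 1/(-3513/2 + 48*100²) = 1/(-3513/2 + 48*10000) = 1/(-3513/2 + 480000) = 1/(956487/2) = 2/956487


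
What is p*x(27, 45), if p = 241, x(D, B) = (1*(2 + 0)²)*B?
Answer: 43380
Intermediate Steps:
x(D, B) = 4*B (x(D, B) = (1*2²)*B = (1*4)*B = 4*B)
p*x(27, 45) = 241*(4*45) = 241*180 = 43380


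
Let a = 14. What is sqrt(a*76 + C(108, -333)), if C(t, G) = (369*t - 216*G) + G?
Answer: sqrt(112511) ≈ 335.43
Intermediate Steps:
C(t, G) = -215*G + 369*t (C(t, G) = (-216*G + 369*t) + G = -215*G + 369*t)
sqrt(a*76 + C(108, -333)) = sqrt(14*76 + (-215*(-333) + 369*108)) = sqrt(1064 + (71595 + 39852)) = sqrt(1064 + 111447) = sqrt(112511)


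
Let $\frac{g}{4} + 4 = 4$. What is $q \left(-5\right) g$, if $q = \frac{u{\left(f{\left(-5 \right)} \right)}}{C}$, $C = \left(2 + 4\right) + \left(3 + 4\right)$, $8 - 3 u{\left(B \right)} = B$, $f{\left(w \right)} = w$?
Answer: $0$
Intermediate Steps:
$u{\left(B \right)} = \frac{8}{3} - \frac{B}{3}$
$g = 0$ ($g = -16 + 4 \cdot 4 = -16 + 16 = 0$)
$C = 13$ ($C = 6 + 7 = 13$)
$q = \frac{1}{3}$ ($q = \frac{\frac{8}{3} - - \frac{5}{3}}{13} = \left(\frac{8}{3} + \frac{5}{3}\right) \frac{1}{13} = \frac{13}{3} \cdot \frac{1}{13} = \frac{1}{3} \approx 0.33333$)
$q \left(-5\right) g = \frac{1}{3} \left(-5\right) 0 = \left(- \frac{5}{3}\right) 0 = 0$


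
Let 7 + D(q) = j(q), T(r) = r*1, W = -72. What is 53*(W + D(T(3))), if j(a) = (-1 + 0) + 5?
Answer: -3975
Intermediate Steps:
j(a) = 4 (j(a) = -1 + 5 = 4)
T(r) = r
D(q) = -3 (D(q) = -7 + 4 = -3)
53*(W + D(T(3))) = 53*(-72 - 3) = 53*(-75) = -3975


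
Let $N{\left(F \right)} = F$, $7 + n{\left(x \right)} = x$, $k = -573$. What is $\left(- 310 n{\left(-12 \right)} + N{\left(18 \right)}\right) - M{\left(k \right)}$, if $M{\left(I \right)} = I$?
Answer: $6481$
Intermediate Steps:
$n{\left(x \right)} = -7 + x$
$\left(- 310 n{\left(-12 \right)} + N{\left(18 \right)}\right) - M{\left(k \right)} = \left(- 310 \left(-7 - 12\right) + 18\right) - -573 = \left(\left(-310\right) \left(-19\right) + 18\right) + 573 = \left(5890 + 18\right) + 573 = 5908 + 573 = 6481$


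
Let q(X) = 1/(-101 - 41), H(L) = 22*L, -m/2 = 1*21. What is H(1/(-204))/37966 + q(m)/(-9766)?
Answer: -1422745/671289868338 ≈ -2.1194e-6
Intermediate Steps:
m = -42 (m = -2*21 = -42)
q(X) = -1/142 (q(X) = 1/(-142) = -1/142)
H(1/(-204))/37966 + q(m)/(-9766) = (22/(-204))/37966 - 1/142/(-9766) = (22*(-1/204))*(1/37966) - 1/142*(-1/9766) = -11/102*1/37966 + 1/1386772 = -11/3872532 + 1/1386772 = -1422745/671289868338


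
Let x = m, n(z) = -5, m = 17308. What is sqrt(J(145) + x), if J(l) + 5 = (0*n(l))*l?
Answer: 11*sqrt(143) ≈ 131.54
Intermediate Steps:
x = 17308
J(l) = -5 (J(l) = -5 + (0*(-5))*l = -5 + 0*l = -5 + 0 = -5)
sqrt(J(145) + x) = sqrt(-5 + 17308) = sqrt(17303) = 11*sqrt(143)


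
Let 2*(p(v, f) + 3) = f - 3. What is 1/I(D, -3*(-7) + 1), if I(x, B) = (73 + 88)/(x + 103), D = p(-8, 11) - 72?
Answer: 32/161 ≈ 0.19876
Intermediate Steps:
p(v, f) = -9/2 + f/2 (p(v, f) = -3 + (f - 3)/2 = -3 + (-3 + f)/2 = -3 + (-3/2 + f/2) = -9/2 + f/2)
D = -71 (D = (-9/2 + (½)*11) - 72 = (-9/2 + 11/2) - 72 = 1 - 72 = -71)
I(x, B) = 161/(103 + x)
1/I(D, -3*(-7) + 1) = 1/(161/(103 - 71)) = 1/(161/32) = 32/161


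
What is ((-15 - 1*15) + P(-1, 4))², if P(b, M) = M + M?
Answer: 484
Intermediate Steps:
P(b, M) = 2*M
((-15 - 1*15) + P(-1, 4))² = ((-15 - 1*15) + 2*4)² = ((-15 - 15) + 8)² = (-30 + 8)² = (-22)² = 484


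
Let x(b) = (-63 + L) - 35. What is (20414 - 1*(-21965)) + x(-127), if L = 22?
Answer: 42303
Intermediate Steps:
x(b) = -76 (x(b) = (-63 + 22) - 35 = -41 - 35 = -76)
(20414 - 1*(-21965)) + x(-127) = (20414 - 1*(-21965)) - 76 = (20414 + 21965) - 76 = 42379 - 76 = 42303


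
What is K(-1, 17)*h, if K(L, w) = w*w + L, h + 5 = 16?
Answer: 3168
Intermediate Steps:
h = 11 (h = -5 + 16 = 11)
K(L, w) = L + w**2 (K(L, w) = w**2 + L = L + w**2)
K(-1, 17)*h = (-1 + 17**2)*11 = (-1 + 289)*11 = 288*11 = 3168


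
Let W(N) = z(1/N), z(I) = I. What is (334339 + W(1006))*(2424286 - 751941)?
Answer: 562484937557075/1006 ≈ 5.5913e+11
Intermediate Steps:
W(N) = 1/N
(334339 + W(1006))*(2424286 - 751941) = (334339 + 1/1006)*(2424286 - 751941) = (334339 + 1/1006)*1672345 = (336345035/1006)*1672345 = 562484937557075/1006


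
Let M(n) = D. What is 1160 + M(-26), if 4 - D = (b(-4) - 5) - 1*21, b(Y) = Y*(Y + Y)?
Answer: 1158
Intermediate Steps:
b(Y) = 2*Y**2 (b(Y) = Y*(2*Y) = 2*Y**2)
D = -2 (D = 4 - ((2*(-4)**2 - 5) - 1*21) = 4 - ((2*16 - 5) - 21) = 4 - ((32 - 5) - 21) = 4 - (27 - 21) = 4 - 1*6 = 4 - 6 = -2)
M(n) = -2
1160 + M(-26) = 1160 - 2 = 1158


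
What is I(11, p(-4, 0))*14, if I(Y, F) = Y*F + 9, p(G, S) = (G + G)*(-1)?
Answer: 1358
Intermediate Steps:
p(G, S) = -2*G (p(G, S) = (2*G)*(-1) = -2*G)
I(Y, F) = 9 + F*Y (I(Y, F) = F*Y + 9 = 9 + F*Y)
I(11, p(-4, 0))*14 = (9 - 2*(-4)*11)*14 = (9 + 8*11)*14 = (9 + 88)*14 = 97*14 = 1358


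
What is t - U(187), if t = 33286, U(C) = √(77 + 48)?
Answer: 33286 - 5*√5 ≈ 33275.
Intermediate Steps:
U(C) = 5*√5 (U(C) = √125 = 5*√5)
t - U(187) = 33286 - 5*√5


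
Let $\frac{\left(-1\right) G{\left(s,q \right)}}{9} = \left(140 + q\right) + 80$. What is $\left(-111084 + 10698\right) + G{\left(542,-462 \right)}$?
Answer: $-98208$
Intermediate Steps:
$G{\left(s,q \right)} = -1980 - 9 q$ ($G{\left(s,q \right)} = - 9 \left(\left(140 + q\right) + 80\right) = - 9 \left(220 + q\right) = -1980 - 9 q$)
$\left(-111084 + 10698\right) + G{\left(542,-462 \right)} = \left(-111084 + 10698\right) - -2178 = -100386 + \left(-1980 + 4158\right) = -100386 + 2178 = -98208$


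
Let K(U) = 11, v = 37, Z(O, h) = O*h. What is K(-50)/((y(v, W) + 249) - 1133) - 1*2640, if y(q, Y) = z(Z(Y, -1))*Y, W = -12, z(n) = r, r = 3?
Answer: -2428811/920 ≈ -2640.0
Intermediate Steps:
z(n) = 3
y(q, Y) = 3*Y
K(-50)/((y(v, W) + 249) - 1133) - 1*2640 = 11/((3*(-12) + 249) - 1133) - 1*2640 = 11/((-36 + 249) - 1133) - 2640 = 11/(213 - 1133) - 2640 = 11/(-920) - 2640 = 11*(-1/920) - 2640 = -11/920 - 2640 = -2428811/920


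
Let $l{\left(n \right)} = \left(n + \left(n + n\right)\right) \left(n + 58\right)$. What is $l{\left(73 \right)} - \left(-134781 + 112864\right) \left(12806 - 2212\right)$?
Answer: $232217387$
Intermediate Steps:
$l{\left(n \right)} = 3 n \left(58 + n\right)$ ($l{\left(n \right)} = \left(n + 2 n\right) \left(58 + n\right) = 3 n \left(58 + n\right)$)
$l{\left(73 \right)} - \left(-134781 + 112864\right) \left(12806 - 2212\right) = 3 \cdot 73 \left(58 + 73\right) - \left(-134781 + 112864\right) \left(12806 - 2212\right) = 3 \cdot 73 \cdot 131 - \left(-21917\right) 10594 = 28689 - -232188698 = 28689 + 232188698 = 232217387$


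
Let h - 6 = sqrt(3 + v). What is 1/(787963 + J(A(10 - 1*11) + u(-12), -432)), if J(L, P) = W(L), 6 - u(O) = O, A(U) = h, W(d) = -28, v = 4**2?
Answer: 1/787935 ≈ 1.2691e-6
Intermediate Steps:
v = 16
h = 6 + sqrt(19) (h = 6 + sqrt(3 + 16) = 6 + sqrt(19) ≈ 10.359)
A(U) = 6 + sqrt(19)
u(O) = 6 - O
J(L, P) = -28
1/(787963 + J(A(10 - 1*11) + u(-12), -432)) = 1/(787963 - 28) = 1/787935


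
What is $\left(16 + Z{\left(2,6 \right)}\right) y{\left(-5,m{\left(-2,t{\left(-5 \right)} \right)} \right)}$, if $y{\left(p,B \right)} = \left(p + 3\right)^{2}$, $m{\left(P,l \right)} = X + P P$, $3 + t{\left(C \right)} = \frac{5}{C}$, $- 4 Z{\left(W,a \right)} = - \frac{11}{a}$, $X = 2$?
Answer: $\frac{395}{6} \approx 65.833$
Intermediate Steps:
$Z{\left(W,a \right)} = \frac{11}{4 a}$ ($Z{\left(W,a \right)} = - \frac{\left(-11\right) \frac{1}{a}}{4} = \frac{11}{4 a}$)
$t{\left(C \right)} = -3 + \frac{5}{C}$
$m{\left(P,l \right)} = 2 + P^{2}$ ($m{\left(P,l \right)} = 2 + P P = 2 + P^{2}$)
$y{\left(p,B \right)} = \left(3 + p\right)^{2}$
$\left(16 + Z{\left(2,6 \right)}\right) y{\left(-5,m{\left(-2,t{\left(-5 \right)} \right)} \right)} = \left(16 + \frac{11}{4 \cdot 6}\right) \left(3 - 5\right)^{2} = \left(16 + \frac{11}{4} \cdot \frac{1}{6}\right) \left(-2\right)^{2} = \left(16 + \frac{11}{24}\right) 4 = \frac{395}{24} \cdot 4 = \frac{395}{6}$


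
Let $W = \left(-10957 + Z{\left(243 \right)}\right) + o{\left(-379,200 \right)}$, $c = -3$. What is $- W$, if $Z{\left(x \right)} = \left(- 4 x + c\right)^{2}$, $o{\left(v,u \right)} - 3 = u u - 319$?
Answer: $-979352$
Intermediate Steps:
$o{\left(v,u \right)} = -316 + u^{2}$ ($o{\left(v,u \right)} = 3 + \left(u u - 319\right) = 3 + \left(u^{2} - 319\right) = 3 + \left(-319 + u^{2}\right) = -316 + u^{2}$)
$Z{\left(x \right)} = \left(-3 - 4 x\right)^{2}$ ($Z{\left(x \right)} = \left(- 4 x - 3\right)^{2} = \left(-3 - 4 x\right)^{2}$)
$W = 979352$ ($W = \left(-10957 + \left(3 + 4 \cdot 243\right)^{2}\right) - \left(316 - 200^{2}\right) = \left(-10957 + \left(3 + 972\right)^{2}\right) + \left(-316 + 40000\right) = \left(-10957 + 975^{2}\right) + 39684 = \left(-10957 + 950625\right) + 39684 = 939668 + 39684 = 979352$)
$- W = \left(-1\right) 979352 = -979352$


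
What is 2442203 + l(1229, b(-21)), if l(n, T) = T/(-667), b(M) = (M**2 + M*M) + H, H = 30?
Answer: 1628948489/667 ≈ 2.4422e+6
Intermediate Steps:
b(M) = 30 + 2*M**2 (b(M) = (M**2 + M*M) + 30 = (M**2 + M**2) + 30 = 2*M**2 + 30 = 30 + 2*M**2)
l(n, T) = -T/667 (l(n, T) = T*(-1/667) = -T/667)
2442203 + l(1229, b(-21)) = 2442203 - (30 + 2*(-21)**2)/667 = 2442203 - (30 + 2*441)/667 = 2442203 - (30 + 882)/667 = 2442203 - 1/667*912 = 2442203 - 912/667 = 1628948489/667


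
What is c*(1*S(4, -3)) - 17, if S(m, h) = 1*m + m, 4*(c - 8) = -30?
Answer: -13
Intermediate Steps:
c = ½ (c = 8 + (¼)*(-30) = 8 - 15/2 = ½ ≈ 0.50000)
S(m, h) = 2*m (S(m, h) = m + m = 2*m)
c*(1*S(4, -3)) - 17 = (1*(2*4))/2 - 17 = (1*8)/2 - 17 = (½)*8 - 17 = 4 - 17 = -13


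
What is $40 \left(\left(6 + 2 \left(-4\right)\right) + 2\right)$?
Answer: $0$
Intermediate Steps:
$40 \left(\left(6 + 2 \left(-4\right)\right) + 2\right) = 40 \left(\left(6 - 8\right) + 2\right) = 40 \left(-2 + 2\right) = 40 \cdot 0 = 0$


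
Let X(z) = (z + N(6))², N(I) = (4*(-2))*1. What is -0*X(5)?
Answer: 0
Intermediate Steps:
N(I) = -8 (N(I) = -8*1 = -8)
X(z) = (-8 + z)² (X(z) = (z - 8)² = (-8 + z)²)
-0*X(5) = -0*(-8 + 5)² = -0*(-3)² = -0*9 = -2*0 = 0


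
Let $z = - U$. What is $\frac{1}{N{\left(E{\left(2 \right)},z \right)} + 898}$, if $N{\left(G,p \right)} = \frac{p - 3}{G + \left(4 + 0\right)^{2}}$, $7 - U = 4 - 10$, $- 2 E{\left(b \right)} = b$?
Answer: $\frac{15}{13454} \approx 0.0011149$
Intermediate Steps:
$E{\left(b \right)} = - \frac{b}{2}$
$U = 13$ ($U = 7 - \left(4 - 10\right) = 7 - -6 = 7 + 6 = 13$)
$z = -13$ ($z = \left(-1\right) 13 = -13$)
$N{\left(G,p \right)} = \frac{-3 + p}{16 + G}$ ($N{\left(G,p \right)} = \frac{-3 + p}{G + 4^{2}} = \frac{-3 + p}{G + 16} = \frac{-3 + p}{16 + G}$)
$\frac{1}{N{\left(E{\left(2 \right)},z \right)} + 898} = \frac{1}{\frac{-3 - 13}{16 - 1} + 898} = \frac{1}{\frac{1}{16 - 1} \left(-16\right) + 898} = \frac{1}{\frac{1}{15} \left(-16\right) + 898} = \frac{1}{- \frac{16}{15} + 898} = \frac{1}{\frac{13454}{15}} = \frac{15}{13454}$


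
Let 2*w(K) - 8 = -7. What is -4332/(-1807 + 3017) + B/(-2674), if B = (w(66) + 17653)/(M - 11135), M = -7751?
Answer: -218749681713/61106408440 ≈ -3.5798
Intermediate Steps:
w(K) = 1/2 (w(K) = 4 + (1/2)*(-7) = 4 - 7/2 = 1/2)
B = -35307/37772 (B = (1/2 + 17653)/(-7751 - 11135) = (35307/2)/(-18886) = (35307/2)*(-1/18886) = -35307/37772 ≈ -0.93474)
-4332/(-1807 + 3017) + B/(-2674) = -4332/(-1807 + 3017) - 35307/37772/(-2674) = -4332/1210 - 35307/37772*(-1/2674) = -4332*1/1210 + 35307/101002328 = -2166/605 + 35307/101002328 = -218749681713/61106408440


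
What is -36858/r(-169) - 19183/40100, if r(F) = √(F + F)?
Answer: -19183/40100 + 18429*I*√2/13 ≈ -0.47838 + 2004.8*I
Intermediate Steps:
r(F) = √2*√F (r(F) = √(2*F) = √2*√F)
-36858/r(-169) - 19183/40100 = -36858*(-I*√2/26) - 19183/40100 = -(-18429)*I*√2/13 - 19183/40100 = 18429*I*√2/13 - 19183/40100 = -19183/40100 + 18429*I*√2/13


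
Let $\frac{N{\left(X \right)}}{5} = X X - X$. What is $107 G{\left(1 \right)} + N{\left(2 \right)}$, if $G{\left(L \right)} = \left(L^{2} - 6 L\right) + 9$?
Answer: $438$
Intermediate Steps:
$N{\left(X \right)} = - 5 X + 5 X^{2}$ ($N{\left(X \right)} = 5 \left(X X - X\right) = 5 \left(X^{2} - X\right) = - 5 X + 5 X^{2}$)
$G{\left(L \right)} = 9 + L^{2} - 6 L$
$107 G{\left(1 \right)} + N{\left(2 \right)} = 107 \left(9 + 1^{2} - 6\right) + 5 \cdot 2 \left(-1 + 2\right) = 107 \left(9 + 1 - 6\right) + 5 \cdot 2 \cdot 1 = 107 \cdot 4 + 10 = 428 + 10 = 438$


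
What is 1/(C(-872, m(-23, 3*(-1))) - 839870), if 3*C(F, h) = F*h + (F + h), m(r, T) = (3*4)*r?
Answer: -3/2280086 ≈ -1.3157e-6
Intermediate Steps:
m(r, T) = 12*r
C(F, h) = F/3 + h/3 + F*h/3 (C(F, h) = (F*h + (F + h))/3 = (F + h + F*h)/3 = F/3 + h/3 + F*h/3)
1/(C(-872, m(-23, 3*(-1))) - 839870) = 1/(((⅓)*(-872) + (12*(-23))/3 + (⅓)*(-872)*(12*(-23))) - 839870) = 1/((-872/3 + (⅓)*(-276) + (⅓)*(-872)*(-276)) - 839870) = 1/((-872/3 - 92 + 80224) - 839870) = 1/(239524/3 - 839870) = 1/(-2280086/3) = -3/2280086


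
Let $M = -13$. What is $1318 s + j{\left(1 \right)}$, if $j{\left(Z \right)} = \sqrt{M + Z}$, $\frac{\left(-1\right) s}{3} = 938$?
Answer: $-3708852 + 2 i \sqrt{3} \approx -3.7089 \cdot 10^{6} + 3.4641 i$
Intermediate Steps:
$s = -2814$ ($s = \left(-3\right) 938 = -2814$)
$j{\left(Z \right)} = \sqrt{-13 + Z}$
$1318 s + j{\left(1 \right)} = 1318 \left(-2814\right) + \sqrt{-13 + 1} = -3708852 + \sqrt{-12} = -3708852 + 2 i \sqrt{3}$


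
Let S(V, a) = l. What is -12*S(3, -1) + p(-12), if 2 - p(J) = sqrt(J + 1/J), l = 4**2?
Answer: -190 - I*sqrt(435)/6 ≈ -190.0 - 3.4761*I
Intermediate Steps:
l = 16
S(V, a) = 16
p(J) = 2 - sqrt(J + 1/J)
-12*S(3, -1) + p(-12) = -12*16 + (2 - sqrt(-12 + 1/(-12))) = -192 + (2 - sqrt(-12 - 1/12)) = -192 + (2 - sqrt(-145/12)) = -192 + (2 - I*sqrt(435)/6) = -190 - I*sqrt(435)/6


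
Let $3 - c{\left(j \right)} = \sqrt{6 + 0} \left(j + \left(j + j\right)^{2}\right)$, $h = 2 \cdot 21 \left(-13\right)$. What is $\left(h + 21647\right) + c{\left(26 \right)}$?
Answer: $21104 - 2730 \sqrt{6} \approx 14417.0$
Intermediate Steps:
$h = -546$ ($h = 42 \left(-13\right) = -546$)
$c{\left(j \right)} = 3 - \sqrt{6} \left(j + 4 j^{2}\right)$ ($c{\left(j \right)} = 3 - \sqrt{6 + 0} \left(j + \left(j + j\right)^{2}\right) = 3 - \sqrt{6} \left(j + \left(2 j\right)^{2}\right) = 3 - \sqrt{6} \left(j + 4 j^{2}\right)$)
$\left(h + 21647\right) + c{\left(26 \right)} = \left(-546 + 21647\right) - \left(-3 + 26 \sqrt{6} + 4 \sqrt{6} \cdot 26^{2}\right) = 21101 - \left(-3 + 26 \sqrt{6} + 4 \sqrt{6} \cdot 676\right) = 21101 - \left(-3 + 2730 \sqrt{6}\right) = 21101 + \left(3 - 2730 \sqrt{6}\right) = 21104 - 2730 \sqrt{6}$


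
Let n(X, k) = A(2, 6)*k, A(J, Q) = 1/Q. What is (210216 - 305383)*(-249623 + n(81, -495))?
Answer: 47527446637/2 ≈ 2.3764e+10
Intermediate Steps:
n(X, k) = k/6
(210216 - 305383)*(-249623 + n(81, -495)) = (210216 - 305383)*(-249623 + (⅙)*(-495)) = -95167*(-249623 - 165/2) = -95167*(-499411/2) = 47527446637/2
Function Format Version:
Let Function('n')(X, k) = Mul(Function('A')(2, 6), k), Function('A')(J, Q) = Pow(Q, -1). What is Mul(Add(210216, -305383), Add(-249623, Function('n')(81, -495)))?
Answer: Rational(47527446637, 2) ≈ 2.3764e+10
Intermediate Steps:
Function('n')(X, k) = Mul(Rational(1, 6), k) (Function('n')(X, k) = Mul(Pow(6, -1), k) = Mul(Rational(1, 6), k))
Mul(Add(210216, -305383), Add(-249623, Function('n')(81, -495))) = Mul(Add(210216, -305383), Add(-249623, Mul(Rational(1, 6), -495))) = Mul(-95167, Add(-249623, Rational(-165, 2))) = Mul(-95167, Rational(-499411, 2)) = Rational(47527446637, 2)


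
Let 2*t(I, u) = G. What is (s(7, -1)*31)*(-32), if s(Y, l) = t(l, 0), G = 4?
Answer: -1984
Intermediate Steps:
t(I, u) = 2 (t(I, u) = (½)*4 = 2)
s(Y, l) = 2
(s(7, -1)*31)*(-32) = (2*31)*(-32) = 62*(-32) = -1984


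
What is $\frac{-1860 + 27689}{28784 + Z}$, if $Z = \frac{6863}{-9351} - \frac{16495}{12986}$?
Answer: $\frac{3136469349294}{3495057795761} \approx 0.8974$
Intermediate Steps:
$Z = - \frac{243367663}{121432086}$ ($Z = 6863 \left(- \frac{1}{9351}\right) - \frac{16495}{12986} = - \frac{6863}{9351} - \frac{16495}{12986} = - \frac{243367663}{121432086} \approx -2.0041$)
$\frac{-1860 + 27689}{28784 + Z} = \frac{-1860 + 27689}{28784 - \frac{243367663}{121432086}} = \frac{25829}{\frac{3495057795761}{121432086}} = 25829 \cdot \frac{121432086}{3495057795761} = \frac{3136469349294}{3495057795761}$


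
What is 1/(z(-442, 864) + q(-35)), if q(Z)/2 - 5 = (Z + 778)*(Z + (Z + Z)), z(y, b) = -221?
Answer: -1/156241 ≈ -6.4004e-6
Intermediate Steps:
q(Z) = 10 + 6*Z*(778 + Z) (q(Z) = 10 + 2*((Z + 778)*(Z + (Z + Z))) = 10 + 2*((778 + Z)*(Z + 2*Z)) = 10 + 2*((778 + Z)*(3*Z)) = 10 + 2*(3*Z*(778 + Z)) = 10 + 6*Z*(778 + Z))
1/(z(-442, 864) + q(-35)) = 1/(-221 + (10 + 6*(-35)² + 4668*(-35))) = 1/(-221 + (10 + 6*1225 - 163380)) = 1/(-221 + (10 + 7350 - 163380)) = 1/(-221 - 156020) = 1/(-156241) = -1/156241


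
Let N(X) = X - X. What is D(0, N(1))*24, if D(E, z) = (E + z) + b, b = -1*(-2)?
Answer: 48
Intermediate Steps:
N(X) = 0
b = 2
D(E, z) = 2 + E + z (D(E, z) = (E + z) + 2 = 2 + E + z)
D(0, N(1))*24 = (2 + 0 + 0)*24 = 2*24 = 48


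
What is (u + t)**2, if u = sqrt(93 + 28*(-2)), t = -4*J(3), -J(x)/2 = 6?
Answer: (48 + sqrt(37))**2 ≈ 2924.9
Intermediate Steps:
J(x) = -12 (J(x) = -2*6 = -12)
t = 48 (t = -4*(-12) = 48)
u = sqrt(37) (u = sqrt(93 - 56) = sqrt(37) ≈ 6.0828)
(u + t)**2 = (sqrt(37) + 48)**2 = (48 + sqrt(37))**2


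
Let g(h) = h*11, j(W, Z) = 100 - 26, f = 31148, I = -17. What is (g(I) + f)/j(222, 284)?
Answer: 30961/74 ≈ 418.39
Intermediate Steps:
j(W, Z) = 74
g(h) = 11*h
(g(I) + f)/j(222, 284) = (11*(-17) + 31148)/74 = (-187 + 31148)*(1/74) = 30961*(1/74) = 30961/74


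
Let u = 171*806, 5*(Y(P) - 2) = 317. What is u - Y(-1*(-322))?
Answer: 688803/5 ≈ 1.3776e+5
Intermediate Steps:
Y(P) = 327/5 (Y(P) = 2 + (⅕)*317 = 2 + 317/5 = 327/5)
u = 137826
u - Y(-1*(-322)) = 137826 - 1*327/5 = 137826 - 327/5 = 688803/5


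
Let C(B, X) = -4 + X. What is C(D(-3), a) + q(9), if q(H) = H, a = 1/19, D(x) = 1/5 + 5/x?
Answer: 96/19 ≈ 5.0526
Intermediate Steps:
D(x) = ⅕ + 5/x (D(x) = 1*(⅕) + 5/x = ⅕ + 5/x)
a = 1/19 ≈ 0.052632
C(D(-3), a) + q(9) = (-4 + 1/19) + 9 = -75/19 + 9 = 96/19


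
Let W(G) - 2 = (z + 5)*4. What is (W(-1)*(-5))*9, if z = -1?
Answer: -810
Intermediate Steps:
W(G) = 18 (W(G) = 2 + (-1 + 5)*4 = 2 + 4*4 = 2 + 16 = 18)
(W(-1)*(-5))*9 = (18*(-5))*9 = -90*9 = -810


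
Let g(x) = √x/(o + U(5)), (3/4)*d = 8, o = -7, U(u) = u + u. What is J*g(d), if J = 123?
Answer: 164*√6/3 ≈ 133.91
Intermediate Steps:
U(u) = 2*u
d = 32/3 (d = (4/3)*8 = 32/3 ≈ 10.667)
g(x) = √x/3 (g(x) = √x/(-7 + 2*5) = √x/(-7 + 10) = √x/3)
J*g(d) = 123*(√(32/3)/3) = 123*((4*√6/3)/3) = 123*(4*√6/9) = 164*√6/3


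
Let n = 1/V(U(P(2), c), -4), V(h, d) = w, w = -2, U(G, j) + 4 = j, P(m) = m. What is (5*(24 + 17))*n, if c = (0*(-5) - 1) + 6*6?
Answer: -205/2 ≈ -102.50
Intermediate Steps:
c = 35 (c = (0 - 1) + 36 = -1 + 36 = 35)
U(G, j) = -4 + j
V(h, d) = -2
n = -½ (n = 1/(-2) = -½ ≈ -0.50000)
(5*(24 + 17))*n = (5*(24 + 17))*(-½) = (5*41)*(-½) = 205*(-½) = -205/2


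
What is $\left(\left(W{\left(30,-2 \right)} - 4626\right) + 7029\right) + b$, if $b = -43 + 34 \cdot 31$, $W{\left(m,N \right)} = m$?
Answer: $3444$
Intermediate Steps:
$b = 1011$ ($b = -43 + 1054 = 1011$)
$\left(\left(W{\left(30,-2 \right)} - 4626\right) + 7029\right) + b = \left(\left(30 - 4626\right) + 7029\right) + 1011 = \left(-4596 + 7029\right) + 1011 = 2433 + 1011 = 3444$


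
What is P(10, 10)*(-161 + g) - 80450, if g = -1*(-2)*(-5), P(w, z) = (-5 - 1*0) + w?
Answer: -81305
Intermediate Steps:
P(w, z) = -5 + w (P(w, z) = (-5 + 0) + w = -5 + w)
g = -10 (g = 2*(-5) = -10)
P(10, 10)*(-161 + g) - 80450 = (-5 + 10)*(-161 - 10) - 80450 = 5*(-171) - 80450 = -855 - 80450 = -81305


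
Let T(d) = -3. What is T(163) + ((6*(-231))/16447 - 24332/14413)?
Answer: -161616665/33864373 ≈ -4.7725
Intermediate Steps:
T(163) + ((6*(-231))/16447 - 24332/14413) = -3 + ((6*(-231))/16447 - 24332/14413) = -3 + (-1386*1/16447 - 24332*1/14413) = -3 + (-1386/16447 - 3476/2059) = -3 - 60023546/33864373 = -161616665/33864373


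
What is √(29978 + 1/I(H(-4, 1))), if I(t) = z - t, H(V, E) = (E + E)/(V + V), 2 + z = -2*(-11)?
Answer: √2428222/9 ≈ 173.14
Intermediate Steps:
z = 20 (z = -2 - 2*(-11) = -2 + 22 = 20)
H(V, E) = E/V (H(V, E) = (2*E)/((2*V)) = (2*E)*(1/(2*V)) = E/V)
I(t) = 20 - t
√(29978 + 1/I(H(-4, 1))) = √(29978 + 1/(20 - 1/(-4))) = √(29978 + 1/(20 - (-1)/4)) = √(29978 + 1/(20 - 1*(-¼))) = √(29978 + 1/(20 + ¼)) = √(29978 + 1/(81/4)) = √(29978 + 4/81) = √(2428222/81) = √2428222/9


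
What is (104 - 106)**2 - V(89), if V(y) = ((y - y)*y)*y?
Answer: 4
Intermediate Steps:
V(y) = 0 (V(y) = (0*y)*y = 0*y = 0)
(104 - 106)**2 - V(89) = (104 - 106)**2 - 1*0 = (-2)**2 + 0 = 4 + 0 = 4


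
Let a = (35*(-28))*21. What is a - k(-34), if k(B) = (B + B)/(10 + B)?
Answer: -123497/6 ≈ -20583.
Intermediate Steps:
k(B) = 2*B/(10 + B) (k(B) = (2*B)/(10 + B) = 2*B/(10 + B))
a = -20580 (a = -980*21 = -20580)
a - k(-34) = -20580 - 2*(-34)/(10 - 34) = -20580 - 2*(-34)/(-24) = -20580 - 2*(-34)*(-1)/24 = -20580 - 1*17/6 = -20580 - 17/6 = -123497/6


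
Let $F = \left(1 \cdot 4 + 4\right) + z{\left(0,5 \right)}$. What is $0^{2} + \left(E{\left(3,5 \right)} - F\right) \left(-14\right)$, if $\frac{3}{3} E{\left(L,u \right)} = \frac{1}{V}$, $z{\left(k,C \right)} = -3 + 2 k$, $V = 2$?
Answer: $63$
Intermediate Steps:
$E{\left(L,u \right)} = \frac{1}{2}$
$F = 5$ ($F = \left(1 \cdot 4 + 4\right) + \left(-3 + 2 \cdot 0\right) = \left(4 + 4\right) + \left(-3 + 0\right) = 8 - 3 = 5$)
$0^{2} + \left(E{\left(3,5 \right)} - F\right) \left(-14\right) = 0^{2} + \left(\frac{1}{2} - 5\right) \left(-14\right) = 0 + \left(\frac{1}{2} - 5\right) \left(-14\right) = 0 - -63 = 0 + 63 = 63$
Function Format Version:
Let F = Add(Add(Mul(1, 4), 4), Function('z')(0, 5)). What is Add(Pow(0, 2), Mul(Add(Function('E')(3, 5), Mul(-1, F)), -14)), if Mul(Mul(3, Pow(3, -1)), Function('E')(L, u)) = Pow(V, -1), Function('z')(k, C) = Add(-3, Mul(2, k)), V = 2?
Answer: 63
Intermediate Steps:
Function('E')(L, u) = Rational(1, 2) (Function('E')(L, u) = Pow(2, -1) = Rational(1, 2))
F = 5 (F = Add(Add(Mul(1, 4), 4), Add(-3, Mul(2, 0))) = Add(Add(4, 4), Add(-3, 0)) = Add(8, -3) = 5)
Add(Pow(0, 2), Mul(Add(Function('E')(3, 5), Mul(-1, F)), -14)) = Add(Pow(0, 2), Mul(Add(Rational(1, 2), Mul(-1, 5)), -14)) = Add(0, Mul(Add(Rational(1, 2), -5), -14)) = Add(0, Mul(Rational(-9, 2), -14)) = Add(0, 63) = 63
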